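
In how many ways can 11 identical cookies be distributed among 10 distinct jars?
C(11+10-1, 10-1) = C(20, 9) = 167960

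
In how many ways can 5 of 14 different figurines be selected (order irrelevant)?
C(14,5) = 14!/(5!×9!) = 2002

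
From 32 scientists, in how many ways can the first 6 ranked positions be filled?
P(32,6) = 32!/(32-6)! = 652458240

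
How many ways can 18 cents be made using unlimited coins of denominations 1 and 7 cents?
Coefficient of x^18 in 1/(1-x^1) · 1/(1-x^7). Use j coins of 7 for j = 0..⌊18/7⌋ = 2, the rest in 1s: 2 + 1 = 3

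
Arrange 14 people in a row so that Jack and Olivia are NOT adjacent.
Total - adjacent = 14! - (14-1)!×2 = 87178291200 - 12454041600 = 74724249600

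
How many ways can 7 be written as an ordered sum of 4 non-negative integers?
C(7+4-1, 4-1) = C(10, 3) = 120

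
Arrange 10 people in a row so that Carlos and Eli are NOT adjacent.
Total - adjacent = 10! - (10-1)!×2 = 3628800 - 725760 = 2903040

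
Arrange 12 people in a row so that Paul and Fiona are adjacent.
Treat as block: (12-1)! × 2! = 39916800 × 2 = 79833600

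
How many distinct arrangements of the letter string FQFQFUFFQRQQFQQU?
16! / (7! × 1! × 6! × 2!) = 2882880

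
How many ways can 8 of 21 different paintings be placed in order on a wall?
P(21,8) = 21!/(21-8)! = 8204716800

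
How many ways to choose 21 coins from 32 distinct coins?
C(32,21) = 32!/(21!×11!) = 129024480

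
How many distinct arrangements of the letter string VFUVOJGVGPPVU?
13! / (2! × 1! × 2! × 1! × 2! × 4! × 1!) = 32432400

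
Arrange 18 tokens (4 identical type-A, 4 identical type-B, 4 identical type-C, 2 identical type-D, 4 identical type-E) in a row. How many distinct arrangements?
18! / (4! × 4! × 4! × 2! × 4!) = 9648639000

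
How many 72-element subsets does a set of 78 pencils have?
C(78,72) = 78!/(72!×6!) = 256851595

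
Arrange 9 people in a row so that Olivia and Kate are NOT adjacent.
Total - adjacent = 9! - (9-1)!×2 = 362880 - 80640 = 282240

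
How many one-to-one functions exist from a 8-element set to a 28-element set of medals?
P(28,8) = 28!/(28-8)! = 125318793600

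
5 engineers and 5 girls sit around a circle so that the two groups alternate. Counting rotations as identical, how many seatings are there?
Fix one of the engineers: (5-1)! ways for the remaining engineers, × 5! ways for the girls = 24 × 120 = 2880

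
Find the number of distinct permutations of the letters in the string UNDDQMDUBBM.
11! / (3! × 1! × 2! × 2! × 2! × 1!) = 831600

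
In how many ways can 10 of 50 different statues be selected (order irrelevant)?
C(50,10) = 50!/(10!×40!) = 10272278170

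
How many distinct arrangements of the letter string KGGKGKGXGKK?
11! / (5! × 1! × 5!) = 2772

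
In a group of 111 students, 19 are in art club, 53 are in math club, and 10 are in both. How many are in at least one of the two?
|A∪B| = |A| + |B| - |A∩B| = 19 + 53 - 10 = 62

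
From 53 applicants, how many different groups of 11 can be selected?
C(53,11) = 53!/(11!×42!) = 76223753060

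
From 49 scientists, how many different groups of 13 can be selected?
C(49,13) = 49!/(13!×36!) = 262596783764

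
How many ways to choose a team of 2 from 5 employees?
C(5,2) = 5!/(2!×3!) = 10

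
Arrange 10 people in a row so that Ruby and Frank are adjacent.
Treat as block: (10-1)! × 2! = 362880 × 2 = 725760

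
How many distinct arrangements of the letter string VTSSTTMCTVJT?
12! / (1! × 1! × 1! × 2! × 5! × 2!) = 997920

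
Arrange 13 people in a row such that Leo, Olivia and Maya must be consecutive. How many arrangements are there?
Treat the 3 as one block: (13-3+1)! × 3! = 39916800 × 6 = 239500800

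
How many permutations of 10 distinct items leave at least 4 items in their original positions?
Exactly j fixed points: C(10,j)·!(10-j); sum over j ≥ 4 (derangement numbers via !m = (m-1)·(!(m-1) + !(m-2)): !0..!6 = 1, 0, 1, 2, 9, 44, 265). Σ_{j=4}^{10} C(10,j)·!(10-j) = C(10,4)·!6 + C(10,5)·!5 + C(10,6)·!4 + C(10,7)·!3 + C(10,8)·!2 + C(10,9)·!1 + C(10,10)·!0 = 210·265 + 252·44 + 210·9 + 120·2 + 45·1 + 10·0 + 1·1 = 68914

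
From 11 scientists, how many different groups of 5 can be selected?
C(11,5) = 11!/(5!×6!) = 462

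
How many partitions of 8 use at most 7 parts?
By conjugation, equals partitions of 8 into parts ≤ 7. Let r_j(i) = number of partitions of i into parts ≤ j, for i = 0..8. r_1(i) = 1 for all i; r_j(i) = r_{j-1}(i) + r_j(i-j). Rows j = 2..7: ≤2: 1 1 2 2 3 3 4 4 5; ≤3: 1 1 2 3 4 5 7 8 10; ≤4: 1 1 2 3 5 6 9 11 15; ≤5: 1 1 2 3 5 7 10 13 18; ≤6: 1 1 2 3 5 7 11 14 20; ≤7: 1 1 2 3 5 7 11 15 21. r_7(8) = 21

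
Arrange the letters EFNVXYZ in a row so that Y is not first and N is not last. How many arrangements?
By inclusion-exclusion: 7! - 2×(7-1)! + (7-2)! = 5040 - 1440 + 120 = 3720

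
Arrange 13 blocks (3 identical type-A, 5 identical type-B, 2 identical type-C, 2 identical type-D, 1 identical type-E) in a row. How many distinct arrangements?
13! / (3! × 5! × 2! × 2! × 1!) = 2162160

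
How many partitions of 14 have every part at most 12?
Let r_j(i) = number of partitions of i into parts ≤ j, for i = 0..14. r_1(i) = 1 for all i; r_j(i) = r_{j-1}(i) + r_j(i-j). Rows j = 2..12: ≤2: 1 1 2 2 3 3 4 4 5 5 6 6 7 7 8; ≤3: 1 1 2 3 4 5 7 8 10 12 14 16 19 21 24; ≤4: 1 1 2 3 5 6 9 11 15 18 23 27 34 39 47; ≤5: 1 1 2 3 5 7 10 13 18 23 30 37 47 57 70; ≤6: 1 1 2 3 5 7 11 14 20 26 35 44 58 71 90; ≤7: 1 1 2 3 5 7 11 15 21 28 38 49 65 82 105; ≤8: 1 1 2 3 5 7 11 15 22 29 40 52 70 89 116; ≤9: 1 1 2 3 5 7 11 15 22 30 41 54 73 94 123; ≤10: 1 1 2 3 5 7 11 15 22 30 42 55 75 97 128; ≤11: 1 1 2 3 5 7 11 15 22 30 42 56 76 99 131; ≤12: 1 1 2 3 5 7 11 15 22 30 42 56 77 100 133. r_12(14) = 133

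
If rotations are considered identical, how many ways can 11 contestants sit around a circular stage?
Circular: fix one position, arrange the rest. (11-1)! = 3628800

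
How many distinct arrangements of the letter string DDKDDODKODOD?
12! / (3! × 7! × 2!) = 7920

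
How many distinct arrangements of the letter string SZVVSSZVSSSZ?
12! / (6! × 3! × 3!) = 18480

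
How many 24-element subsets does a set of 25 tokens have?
C(25,24) = 25!/(24!×1!) = 25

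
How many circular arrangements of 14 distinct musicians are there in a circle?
Circular: fix one position, arrange the rest. (14-1)! = 6227020800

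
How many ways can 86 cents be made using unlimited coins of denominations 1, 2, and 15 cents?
Coefficient of x^86 in 1/(1-x^1) · 1/(1-x^2) · 1/(1-x^15). Case on j = number of 15-cent coins (j = 0..5); remainder r = 86 - 15j is made from {1,2} in ⌊r/2⌋+1 ways. r = 86, 71, 56, 41, 26, 11 → 44 + 36 + 29 + 21 + 14 + 6 = 150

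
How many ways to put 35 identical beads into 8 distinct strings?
C(35+8-1, 8-1) = C(42, 7) = 26978328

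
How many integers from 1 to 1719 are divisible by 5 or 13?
⌊1719/5⌋ + ⌊1719/13⌋ - ⌊1719/65⌋ = 343 + 132 - 26 = 449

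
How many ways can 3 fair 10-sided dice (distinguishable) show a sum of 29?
Coefficient of x^29 in (x + x² + ... + x^10)^3. By inclusion-exclusion on dice exceeding 10: Σ_j (-1)^j C(3,j)·C(29-1-10j, 2) = C(3,0)·C(28,2) - C(3,1)·C(18,2) + C(3,2)·C(8,2) = 1·378 - 3·153 + 3·28 = 3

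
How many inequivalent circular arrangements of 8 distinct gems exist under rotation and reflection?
(8-1)!/2 = 5040/2 = 2520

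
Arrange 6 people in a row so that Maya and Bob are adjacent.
Treat as block: (6-1)! × 2! = 120 × 2 = 240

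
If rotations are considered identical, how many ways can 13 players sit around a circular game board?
Circular: fix one position, arrange the rest. (13-1)! = 479001600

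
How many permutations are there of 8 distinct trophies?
8! = 40320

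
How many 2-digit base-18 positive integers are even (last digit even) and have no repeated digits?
Last∈{0,2,4,6,8,10,12,14,16}. Last=0: 17. Last nonzero: 8×16×P(16,0) = 128. Total = 145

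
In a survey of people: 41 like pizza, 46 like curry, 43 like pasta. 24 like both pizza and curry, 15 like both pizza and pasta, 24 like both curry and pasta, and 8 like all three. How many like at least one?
|A∪B∪C| = 41+46+43-24-15-24+8 = 75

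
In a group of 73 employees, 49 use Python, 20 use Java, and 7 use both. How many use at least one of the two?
|A∪B| = |A| + |B| - |A∩B| = 49 + 20 - 7 = 62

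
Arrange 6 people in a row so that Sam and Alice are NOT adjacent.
Total - adjacent = 6! - (6-1)!×2 = 720 - 240 = 480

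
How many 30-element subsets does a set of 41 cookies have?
C(41,30) = 41!/(30!×11!) = 3159461968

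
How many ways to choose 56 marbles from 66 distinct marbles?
C(66,56) = 66!/(56!×10!) = 210980549208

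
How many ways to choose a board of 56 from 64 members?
C(64,56) = 64!/(56!×8!) = 4426165368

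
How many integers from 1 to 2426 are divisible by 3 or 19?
⌊2426/3⌋ + ⌊2426/19⌋ - ⌊2426/57⌋ = 808 + 127 - 42 = 893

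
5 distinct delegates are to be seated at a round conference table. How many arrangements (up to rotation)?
Circular: fix one position, arrange the rest. (5-1)! = 24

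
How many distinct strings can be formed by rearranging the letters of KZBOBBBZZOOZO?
13! / (4! × 4! × 1! × 4!) = 450450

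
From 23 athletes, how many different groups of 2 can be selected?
C(23,2) = 23!/(2!×21!) = 253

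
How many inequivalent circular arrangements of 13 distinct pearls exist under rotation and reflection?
(13-1)!/2 = 479001600/2 = 239500800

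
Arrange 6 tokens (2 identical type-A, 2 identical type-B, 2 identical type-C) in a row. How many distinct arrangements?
6! / (2! × 2! × 2!) = 90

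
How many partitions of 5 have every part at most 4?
Let r_j(i) = number of partitions of i into parts ≤ j, for i = 0..5. r_1(i) = 1 for all i; r_j(i) = r_{j-1}(i) + r_j(i-j). Rows j = 2..4: ≤2: 1 1 2 2 3 3; ≤3: 1 1 2 3 4 5; ≤4: 1 1 2 3 5 6. r_4(5) = 6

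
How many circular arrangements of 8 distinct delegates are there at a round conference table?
Circular: fix one position, arrange the rest. (8-1)! = 5040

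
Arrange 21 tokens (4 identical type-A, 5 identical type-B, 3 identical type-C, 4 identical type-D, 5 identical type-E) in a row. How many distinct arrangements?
21! / (4! × 5! × 3! × 4! × 5!) = 1026615189600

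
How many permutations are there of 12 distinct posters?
12! = 479001600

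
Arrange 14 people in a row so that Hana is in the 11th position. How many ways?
Fix one position: (14-1)! = 6227020800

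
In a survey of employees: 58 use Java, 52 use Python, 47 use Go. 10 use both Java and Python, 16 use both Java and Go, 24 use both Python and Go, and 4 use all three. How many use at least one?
|A∪B∪C| = 58+52+47-10-16-24+4 = 111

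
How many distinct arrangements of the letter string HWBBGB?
6! / (3! × 1! × 1! × 1!) = 120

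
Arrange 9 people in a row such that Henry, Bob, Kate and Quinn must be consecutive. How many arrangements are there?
Treat the 4 as one block: (9-4+1)! × 4! = 720 × 24 = 17280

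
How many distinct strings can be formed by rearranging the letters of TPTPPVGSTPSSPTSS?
16! / (1! × 4! × 5! × 1! × 5!) = 60540480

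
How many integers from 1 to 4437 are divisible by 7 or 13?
⌊4437/7⌋ + ⌊4437/13⌋ - ⌊4437/91⌋ = 633 + 341 - 48 = 926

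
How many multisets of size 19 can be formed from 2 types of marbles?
C(19+2-1, 2-1) = C(20, 1) = 20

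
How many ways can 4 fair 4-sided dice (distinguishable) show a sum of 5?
Coefficient of x^5 in (x + x² + ... + x^4)^4. By inclusion-exclusion on dice exceeding 4: Σ_j (-1)^j C(4,j)·C(5-1-4j, 3) = C(4,0)·C(4,3) = 1·4 = 4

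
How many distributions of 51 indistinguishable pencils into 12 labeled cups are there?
C(51+12-1, 12-1) = C(62, 11) = 508271323092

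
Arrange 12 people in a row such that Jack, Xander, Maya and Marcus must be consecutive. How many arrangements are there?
Treat the 4 as one block: (12-4+1)! × 4! = 362880 × 24 = 8709120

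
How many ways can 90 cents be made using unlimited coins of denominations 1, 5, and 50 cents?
Coefficient of x^90 in 1/(1-x^1) · 1/(1-x^5) · 1/(1-x^50). Case on j = number of 50-cent coins (j = 0..1); remainder r = 90 - 50j is made from {1,5} in ⌊r/5⌋+1 ways. r = 90, 40 → 19 + 9 = 28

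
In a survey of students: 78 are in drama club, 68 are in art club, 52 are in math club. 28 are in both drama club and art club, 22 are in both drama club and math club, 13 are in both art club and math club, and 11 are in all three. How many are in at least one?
|A∪B∪C| = 78+68+52-28-22-13+11 = 146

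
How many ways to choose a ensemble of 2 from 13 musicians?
C(13,2) = 13!/(2!×11!) = 78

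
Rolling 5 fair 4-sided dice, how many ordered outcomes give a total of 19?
Coefficient of x^19 in (x + x² + ... + x^4)^5. By inclusion-exclusion on dice exceeding 4: Σ_j (-1)^j C(5,j)·C(19-1-4j, 4) = C(5,0)·C(18,4) - C(5,1)·C(14,4) + C(5,2)·C(10,4) - C(5,3)·C(6,4) = 1·3060 - 5·1001 + 10·210 - 10·15 = 5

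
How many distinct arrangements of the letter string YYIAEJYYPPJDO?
13! / (1! × 1! × 4! × 2! × 2! × 1! × 1! × 1!) = 64864800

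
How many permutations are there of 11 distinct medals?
11! = 39916800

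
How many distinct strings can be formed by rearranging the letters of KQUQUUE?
7! / (1! × 2! × 3! × 1!) = 420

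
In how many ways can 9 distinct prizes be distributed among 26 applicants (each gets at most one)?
P(26,9) = 26!/(26-9)! = 1133836704000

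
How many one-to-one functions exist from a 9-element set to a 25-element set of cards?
P(25,9) = 25!/(25-9)! = 741354768000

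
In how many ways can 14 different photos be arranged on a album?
14! = 87178291200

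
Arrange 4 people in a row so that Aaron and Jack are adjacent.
Treat as block: (4-1)! × 2! = 6 × 2 = 12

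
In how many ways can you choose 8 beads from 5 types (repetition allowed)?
C(8+5-1, 5-1) = C(12, 4) = 495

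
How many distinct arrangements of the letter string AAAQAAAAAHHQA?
13! / (2! × 2! × 9!) = 4290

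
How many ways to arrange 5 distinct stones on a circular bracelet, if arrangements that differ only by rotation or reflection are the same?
(5-1)!/2 = 24/2 = 12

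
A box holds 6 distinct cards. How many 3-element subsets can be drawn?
C(6,3) = 6!/(3!×3!) = 20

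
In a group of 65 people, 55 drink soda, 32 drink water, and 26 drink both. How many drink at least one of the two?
|A∪B| = |A| + |B| - |A∩B| = 55 + 32 - 26 = 61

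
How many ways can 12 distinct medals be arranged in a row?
12! = 479001600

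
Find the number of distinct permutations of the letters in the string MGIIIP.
6! / (1! × 3! × 1! × 1!) = 120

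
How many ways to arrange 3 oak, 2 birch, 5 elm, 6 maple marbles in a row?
16! / (3! × 2! × 5! × 6!) = 20180160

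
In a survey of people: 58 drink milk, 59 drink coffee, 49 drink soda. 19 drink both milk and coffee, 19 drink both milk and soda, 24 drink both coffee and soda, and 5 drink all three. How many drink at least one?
|A∪B∪C| = 58+59+49-19-19-24+5 = 109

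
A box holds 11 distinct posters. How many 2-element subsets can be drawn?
C(11,2) = 11!/(2!×9!) = 55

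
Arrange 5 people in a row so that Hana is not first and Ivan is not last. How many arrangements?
By inclusion-exclusion: 5! - 2×(5-1)! + (5-2)! = 120 - 48 + 6 = 78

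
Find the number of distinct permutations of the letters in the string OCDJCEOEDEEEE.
13! / (2! × 1! × 2! × 2! × 6!) = 1081080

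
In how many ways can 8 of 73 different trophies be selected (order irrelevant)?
C(73,8) = 73!/(8!×65!) = 13442126049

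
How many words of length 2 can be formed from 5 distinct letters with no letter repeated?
P(5,2) = 5!/(5-2)! = 20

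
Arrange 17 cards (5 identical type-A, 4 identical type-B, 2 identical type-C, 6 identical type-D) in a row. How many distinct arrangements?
17! / (5! × 4! × 2! × 6!) = 85765680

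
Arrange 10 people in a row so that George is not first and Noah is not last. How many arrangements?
By inclusion-exclusion: 10! - 2×(10-1)! + (10-2)! = 3628800 - 725760 + 40320 = 2943360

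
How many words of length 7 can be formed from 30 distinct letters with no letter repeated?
P(30,7) = 30!/(30-7)! = 10260432000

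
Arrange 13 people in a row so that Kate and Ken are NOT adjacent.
Total - adjacent = 13! - (13-1)!×2 = 6227020800 - 958003200 = 5269017600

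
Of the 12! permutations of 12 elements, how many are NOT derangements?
Complement of the derangements. !12 = Σ_{j=0}^{12} (-1)^j·12!/j! = 479001600 - 479001600 + 239500800 - 79833600 + 19958400 - 3991680 + 665280 - 95040 + 11880 - 1320 + 132 - 12 + 1 = 176214841. 12! - !12 = 479001600 - 176214841 = 302786759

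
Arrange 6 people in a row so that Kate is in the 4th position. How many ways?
Fix one position: (6-1)! = 120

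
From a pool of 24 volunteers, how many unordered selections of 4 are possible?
C(24,4) = 24!/(4!×20!) = 10626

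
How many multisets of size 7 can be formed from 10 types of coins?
C(7+10-1, 10-1) = C(16, 9) = 11440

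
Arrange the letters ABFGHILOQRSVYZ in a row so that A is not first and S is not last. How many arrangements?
By inclusion-exclusion: 14! - 2×(14-1)! + (14-2)! = 87178291200 - 12454041600 + 479001600 = 75203251200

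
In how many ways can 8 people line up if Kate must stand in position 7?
Fix one position: (8-1)! = 5040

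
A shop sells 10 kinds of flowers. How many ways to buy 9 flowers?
C(9+10-1, 10-1) = C(18, 9) = 48620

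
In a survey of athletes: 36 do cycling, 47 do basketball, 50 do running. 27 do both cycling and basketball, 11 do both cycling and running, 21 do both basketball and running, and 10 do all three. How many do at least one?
|A∪B∪C| = 36+47+50-27-11-21+10 = 84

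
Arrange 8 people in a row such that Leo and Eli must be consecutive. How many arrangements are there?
Treat the 2 as one block: (8-2+1)! × 2! = 5040 × 2 = 10080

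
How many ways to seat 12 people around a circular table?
Circular: fix one position, arrange the rest. (12-1)! = 39916800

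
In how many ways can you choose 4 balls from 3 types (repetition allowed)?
C(4+3-1, 3-1) = C(6, 2) = 15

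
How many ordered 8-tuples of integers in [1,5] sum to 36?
Coefficient of x^36 in (x + x² + ... + x^5)^8. By inclusion-exclusion on dice exceeding 5: Σ_j (-1)^j C(8,j)·C(36-1-5j, 7) = C(8,0)·C(35,7) - C(8,1)·C(30,7) + C(8,2)·C(25,7) - C(8,3)·C(20,7) + C(8,4)·C(15,7) - C(8,5)·C(10,7) = 1·6724520 - 8·2035800 + 28·480700 - 56·77520 + 70·6435 - 56·120 = 330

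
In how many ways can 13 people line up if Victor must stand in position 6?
Fix one position: (13-1)! = 479001600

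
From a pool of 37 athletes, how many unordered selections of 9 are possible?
C(37,9) = 37!/(9!×28!) = 124403620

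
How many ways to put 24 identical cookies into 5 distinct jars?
C(24+5-1, 5-1) = C(28, 4) = 20475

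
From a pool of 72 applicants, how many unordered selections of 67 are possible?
C(72,67) = 72!/(67!×5!) = 13991544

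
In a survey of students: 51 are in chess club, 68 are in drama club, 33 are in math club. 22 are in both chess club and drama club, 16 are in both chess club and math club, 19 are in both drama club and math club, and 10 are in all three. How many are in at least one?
|A∪B∪C| = 51+68+33-22-16-19+10 = 105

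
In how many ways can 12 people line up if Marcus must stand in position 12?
Fix one position: (12-1)! = 39916800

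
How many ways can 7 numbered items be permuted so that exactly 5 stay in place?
Choose the 5 fixed points C(7,5) = 21, derange the rest: !2 = Σ_{j=0}^{2} (-1)^j·2!/j! = 2 - 2 + 1 = 1. Product = 21 × 1 = 21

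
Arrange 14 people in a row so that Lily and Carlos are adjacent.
Treat as block: (14-1)! × 2! = 6227020800 × 2 = 12454041600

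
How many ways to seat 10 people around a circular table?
Circular: fix one position, arrange the rest. (10-1)! = 362880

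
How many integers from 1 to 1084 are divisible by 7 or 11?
⌊1084/7⌋ + ⌊1084/11⌋ - ⌊1084/77⌋ = 154 + 98 - 14 = 238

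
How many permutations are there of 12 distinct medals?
12! = 479001600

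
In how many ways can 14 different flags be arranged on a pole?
14! = 87178291200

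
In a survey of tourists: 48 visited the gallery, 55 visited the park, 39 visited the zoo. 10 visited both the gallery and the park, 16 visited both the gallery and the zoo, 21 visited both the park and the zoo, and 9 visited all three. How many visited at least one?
|A∪B∪C| = 48+55+39-10-16-21+9 = 104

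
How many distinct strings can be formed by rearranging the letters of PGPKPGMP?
8! / (1! × 1! × 4! × 2!) = 840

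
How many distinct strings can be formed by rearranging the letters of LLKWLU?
6! / (1! × 3! × 1! × 1!) = 120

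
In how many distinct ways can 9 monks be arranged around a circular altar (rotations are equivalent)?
Circular: fix one position, arrange the rest. (9-1)! = 40320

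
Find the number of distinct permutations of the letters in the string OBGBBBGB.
8! / (2! × 5! × 1!) = 168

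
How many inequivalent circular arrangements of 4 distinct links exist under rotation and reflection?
(4-1)!/2 = 6/2 = 3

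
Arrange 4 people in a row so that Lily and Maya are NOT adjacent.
Total - adjacent = 4! - (4-1)!×2 = 24 - 12 = 12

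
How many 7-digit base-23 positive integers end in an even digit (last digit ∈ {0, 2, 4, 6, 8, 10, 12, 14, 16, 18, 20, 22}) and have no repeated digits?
Last∈{0,2,4,6,8,10,12,14,16,18,20,22}. Last=0: 53721360. Last nonzero: 11×21×P(21,5) = 564074280. Total = 617795640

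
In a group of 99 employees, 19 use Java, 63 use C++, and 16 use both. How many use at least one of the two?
|A∪B| = |A| + |B| - |A∩B| = 19 + 63 - 16 = 66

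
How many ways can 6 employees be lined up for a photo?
6! = 720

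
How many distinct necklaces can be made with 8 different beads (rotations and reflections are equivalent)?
(8-1)!/2 = 5040/2 = 2520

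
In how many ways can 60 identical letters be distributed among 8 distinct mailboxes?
C(60+8-1, 8-1) = C(67, 7) = 869648208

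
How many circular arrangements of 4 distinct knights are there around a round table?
Circular: fix one position, arrange the rest. (4-1)! = 6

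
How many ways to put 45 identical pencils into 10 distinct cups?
C(45+10-1, 10-1) = C(54, 9) = 5317936260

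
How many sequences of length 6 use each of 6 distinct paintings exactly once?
6! = 720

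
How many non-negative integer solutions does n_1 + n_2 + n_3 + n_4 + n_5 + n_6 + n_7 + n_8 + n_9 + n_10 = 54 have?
C(54+10-1, 10-1) = C(63, 9) = 23667689815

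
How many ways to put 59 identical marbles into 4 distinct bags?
C(59+4-1, 4-1) = C(62, 3) = 37820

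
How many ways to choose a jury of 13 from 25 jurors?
C(25,13) = 25!/(13!×12!) = 5200300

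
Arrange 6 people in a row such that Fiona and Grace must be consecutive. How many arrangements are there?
Treat the 2 as one block: (6-2+1)! × 2! = 120 × 2 = 240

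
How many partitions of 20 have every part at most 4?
Let r_j(i) = number of partitions of i into parts ≤ j, for i = 0..20. r_1(i) = 1 for all i; r_j(i) = r_{j-1}(i) + r_j(i-j). Rows j = 2..4: ≤2: 1 1 2 2 3 3 4 4 5 5 6 6 7 7 8 8 9 9 10 10 11; ≤3: 1 1 2 3 4 5 7 8 10 12 14 16 19 21 24 27 30 33 37 40 44; ≤4: 1 1 2 3 5 6 9 11 15 18 23 27 34 39 47 54 64 72 84 94 108. r_4(20) = 108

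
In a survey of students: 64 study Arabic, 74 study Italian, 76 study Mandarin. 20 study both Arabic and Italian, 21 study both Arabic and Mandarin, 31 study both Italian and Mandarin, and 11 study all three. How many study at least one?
|A∪B∪C| = 64+74+76-20-21-31+11 = 153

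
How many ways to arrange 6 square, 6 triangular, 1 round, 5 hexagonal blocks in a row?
18! / (6! × 6! × 1! × 5!) = 102918816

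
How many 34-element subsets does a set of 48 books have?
C(48,34) = 48!/(34!×14!) = 482320623240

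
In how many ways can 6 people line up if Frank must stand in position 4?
Fix one position: (6-1)! = 120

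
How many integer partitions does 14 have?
Pentagonal recurrence p(n) = p(n-1) + p(n-2) - p(n-5) - p(n-7) + p(n-12) + p(n-15) - ... gives p(0..13) = 1, 1, 2, 3, 5, 7, 11, 15, 22, 30, 42, 56, 77, 101. p(14) = p(13) + p(12) - p(9) - p(7) + p(2) = 101 + 77 - 30 - 15 + 2 = 135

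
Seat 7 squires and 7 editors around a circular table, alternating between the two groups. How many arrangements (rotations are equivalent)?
Fix one of the squires: (7-1)! ways for the remaining squires, × 7! ways for the editors = 720 × 5040 = 3628800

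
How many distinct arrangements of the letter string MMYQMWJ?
7! / (1! × 3! × 1! × 1! × 1!) = 840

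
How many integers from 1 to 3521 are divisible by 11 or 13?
⌊3521/11⌋ + ⌊3521/13⌋ - ⌊3521/143⌋ = 320 + 270 - 24 = 566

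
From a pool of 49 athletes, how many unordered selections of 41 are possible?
C(49,41) = 49!/(41!×8!) = 450978066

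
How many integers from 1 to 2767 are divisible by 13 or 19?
⌊2767/13⌋ + ⌊2767/19⌋ - ⌊2767/247⌋ = 212 + 145 - 11 = 346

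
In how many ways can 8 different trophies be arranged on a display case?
8! = 40320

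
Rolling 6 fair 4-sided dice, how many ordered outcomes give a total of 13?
Coefficient of x^13 in (x + x² + ... + x^4)^6. By inclusion-exclusion on dice exceeding 4: Σ_j (-1)^j C(6,j)·C(13-1-4j, 5) = C(6,0)·C(12,5) - C(6,1)·C(8,5) = 1·792 - 6·56 = 456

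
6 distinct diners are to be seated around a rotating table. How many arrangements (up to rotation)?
Circular: fix one position, arrange the rest. (6-1)! = 120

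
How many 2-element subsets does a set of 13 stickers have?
C(13,2) = 13!/(2!×11!) = 78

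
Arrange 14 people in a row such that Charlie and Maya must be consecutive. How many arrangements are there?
Treat the 2 as one block: (14-2+1)! × 2! = 6227020800 × 2 = 12454041600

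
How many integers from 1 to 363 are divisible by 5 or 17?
⌊363/5⌋ + ⌊363/17⌋ - ⌊363/85⌋ = 72 + 21 - 4 = 89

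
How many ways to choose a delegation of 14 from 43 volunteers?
C(43,14) = 43!/(14!×29!) = 78378960360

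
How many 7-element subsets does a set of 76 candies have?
C(76,7) = 76!/(7!×69!) = 2186189400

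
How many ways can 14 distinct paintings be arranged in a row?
14! = 87178291200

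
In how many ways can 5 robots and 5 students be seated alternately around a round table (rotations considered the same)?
Fix one of the robots: (5-1)! ways for the remaining robots, × 5! ways for the students = 24 × 120 = 2880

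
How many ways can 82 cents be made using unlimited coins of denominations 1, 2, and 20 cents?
Coefficient of x^82 in 1/(1-x^1) · 1/(1-x^2) · 1/(1-x^20). Case on j = number of 20-cent coins (j = 0..4); remainder r = 82 - 20j is made from {1,2} in ⌊r/2⌋+1 ways. r = 82, 62, 42, 22, 2 → 42 + 32 + 22 + 12 + 2 = 110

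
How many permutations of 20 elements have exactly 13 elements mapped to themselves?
Choose the 13 fixed points C(20,13) = 77520, derange the rest: !7 = Σ_{j=0}^{7} (-1)^j·7!/j! = 5040 - 5040 + 2520 - 840 + 210 - 42 + 7 - 1 = 1854. Product = 77520 × 1854 = 143722080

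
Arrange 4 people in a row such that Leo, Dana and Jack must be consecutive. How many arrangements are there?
Treat the 3 as one block: (4-3+1)! × 3! = 2 × 6 = 12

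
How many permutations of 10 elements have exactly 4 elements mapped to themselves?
Choose the 4 fixed points C(10,4) = 210, derange the rest: !6 = Σ_{j=0}^{6} (-1)^j·6!/j! = 720 - 720 + 360 - 120 + 30 - 6 + 1 = 265. Product = 210 × 265 = 55650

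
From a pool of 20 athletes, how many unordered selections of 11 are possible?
C(20,11) = 20!/(11!×9!) = 167960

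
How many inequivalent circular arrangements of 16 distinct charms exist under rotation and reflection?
(16-1)!/2 = 1307674368000/2 = 653837184000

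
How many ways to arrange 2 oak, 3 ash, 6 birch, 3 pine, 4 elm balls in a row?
18! / (2! × 3! × 6! × 3! × 4!) = 5145940800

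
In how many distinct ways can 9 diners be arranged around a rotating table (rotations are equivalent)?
Circular: fix one position, arrange the rest. (9-1)! = 40320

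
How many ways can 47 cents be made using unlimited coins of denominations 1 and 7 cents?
Coefficient of x^47 in 1/(1-x^1) · 1/(1-x^7). Use j coins of 7 for j = 0..⌊47/7⌋ = 6, the rest in 1s: 6 + 1 = 7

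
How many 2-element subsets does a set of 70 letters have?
C(70,2) = 70!/(2!×68!) = 2415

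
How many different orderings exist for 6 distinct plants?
6! = 720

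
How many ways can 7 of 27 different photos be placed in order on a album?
P(27,7) = 27!/(27-7)! = 4475671200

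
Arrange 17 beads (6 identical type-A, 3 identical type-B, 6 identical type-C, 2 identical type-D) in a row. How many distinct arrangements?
17! / (6! × 3! × 6! × 2!) = 57177120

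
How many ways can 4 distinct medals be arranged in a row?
4! = 24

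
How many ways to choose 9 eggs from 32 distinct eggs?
C(32,9) = 32!/(9!×23!) = 28048800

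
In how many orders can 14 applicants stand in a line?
14! = 87178291200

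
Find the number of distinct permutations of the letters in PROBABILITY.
11! / (1! × 1! × 1! × 2! × 1! × 2! × 1! × 1! × 1!) = 9979200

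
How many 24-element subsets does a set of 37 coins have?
C(37,24) = 37!/(24!×13!) = 3562467300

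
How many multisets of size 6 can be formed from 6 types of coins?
C(6+6-1, 6-1) = C(11, 5) = 462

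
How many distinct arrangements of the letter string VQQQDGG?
7! / (1! × 3! × 2! × 1!) = 420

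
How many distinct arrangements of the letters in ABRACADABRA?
11! / (5! × 2! × 2! × 1! × 1!) = 83160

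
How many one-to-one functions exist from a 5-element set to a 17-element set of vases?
P(17,5) = 17!/(17-5)! = 742560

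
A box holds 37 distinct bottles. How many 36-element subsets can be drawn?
C(37,36) = 37!/(36!×1!) = 37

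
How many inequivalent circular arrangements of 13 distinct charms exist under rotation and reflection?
(13-1)!/2 = 479001600/2 = 239500800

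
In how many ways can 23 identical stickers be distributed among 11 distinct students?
C(23+11-1, 11-1) = C(33, 10) = 92561040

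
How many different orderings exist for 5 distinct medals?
5! = 120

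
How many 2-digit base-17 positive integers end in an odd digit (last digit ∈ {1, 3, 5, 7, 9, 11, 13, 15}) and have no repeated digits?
Last∈{1,3,5,7,9,11,13,15}. Last=0: 0. Last nonzero: 8×15×P(15,0) = 120. Total = 120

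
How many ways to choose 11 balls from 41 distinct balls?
C(41,11) = 41!/(11!×30!) = 3159461968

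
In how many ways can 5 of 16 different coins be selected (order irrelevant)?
C(16,5) = 16!/(5!×11!) = 4368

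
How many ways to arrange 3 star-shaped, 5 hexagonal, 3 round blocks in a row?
11! / (3! × 5! × 3!) = 9240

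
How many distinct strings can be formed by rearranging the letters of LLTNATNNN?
9! / (1! × 2! × 4! × 2!) = 3780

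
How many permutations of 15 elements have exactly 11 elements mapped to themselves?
Choose the 11 fixed points C(15,11) = 1365, derange the rest: !4 = Σ_{j=0}^{4} (-1)^j·4!/j! = 24 - 24 + 12 - 4 + 1 = 9. Product = 1365 × 9 = 12285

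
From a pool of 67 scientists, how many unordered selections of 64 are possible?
C(67,64) = 67!/(64!×3!) = 47905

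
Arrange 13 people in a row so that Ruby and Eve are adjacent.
Treat as block: (13-1)! × 2! = 479001600 × 2 = 958003200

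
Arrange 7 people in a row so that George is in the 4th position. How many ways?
Fix one position: (7-1)! = 720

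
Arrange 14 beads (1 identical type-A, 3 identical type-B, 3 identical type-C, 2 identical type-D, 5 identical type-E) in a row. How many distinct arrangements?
14! / (1! × 3! × 3! × 2! × 5!) = 10090080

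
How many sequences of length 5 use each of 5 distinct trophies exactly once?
5! = 120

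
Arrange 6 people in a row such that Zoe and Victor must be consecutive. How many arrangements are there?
Treat the 2 as one block: (6-2+1)! × 2! = 120 × 2 = 240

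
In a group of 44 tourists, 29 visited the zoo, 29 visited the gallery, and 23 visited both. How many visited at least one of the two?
|A∪B| = |A| + |B| - |A∩B| = 29 + 29 - 23 = 35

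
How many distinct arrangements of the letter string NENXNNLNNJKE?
12! / (1! × 6! × 1! × 1! × 1! × 2!) = 332640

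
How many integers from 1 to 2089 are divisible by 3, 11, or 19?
⌊2089/3⌋+⌊2089/11⌋+⌊2089/19⌋ - ⌊2089/33⌋-⌊2089/57⌋-⌊2089/209⌋ + ⌊2089/627⌋ = 696+189+109 - 63-36-9 + 3 = 889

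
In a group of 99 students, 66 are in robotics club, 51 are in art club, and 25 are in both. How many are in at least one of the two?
|A∪B| = |A| + |B| - |A∩B| = 66 + 51 - 25 = 92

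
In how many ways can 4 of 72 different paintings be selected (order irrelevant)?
C(72,4) = 72!/(4!×68!) = 1028790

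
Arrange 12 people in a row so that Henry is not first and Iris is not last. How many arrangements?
By inclusion-exclusion: 12! - 2×(12-1)! + (12-2)! = 479001600 - 79833600 + 3628800 = 402796800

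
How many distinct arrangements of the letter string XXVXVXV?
7! / (3! × 4!) = 35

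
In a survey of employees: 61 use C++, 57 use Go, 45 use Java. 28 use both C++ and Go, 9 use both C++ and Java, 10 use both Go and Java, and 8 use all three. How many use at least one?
|A∪B∪C| = 61+57+45-28-9-10+8 = 124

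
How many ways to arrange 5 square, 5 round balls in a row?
10! / (5! × 5!) = 252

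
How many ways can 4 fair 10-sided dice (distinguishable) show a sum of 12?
Coefficient of x^12 in (x + x² + ... + x^10)^4. By inclusion-exclusion on dice exceeding 10: Σ_j (-1)^j C(4,j)·C(12-1-10j, 3) = C(4,0)·C(11,3) = 1·165 = 165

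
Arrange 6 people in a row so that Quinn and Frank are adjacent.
Treat as block: (6-1)! × 2! = 120 × 2 = 240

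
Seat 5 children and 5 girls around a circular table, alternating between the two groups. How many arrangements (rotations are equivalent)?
Fix one of the children: (5-1)! ways for the remaining children, × 5! ways for the girls = 24 × 120 = 2880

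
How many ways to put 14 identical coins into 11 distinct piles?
C(14+11-1, 11-1) = C(24, 10) = 1961256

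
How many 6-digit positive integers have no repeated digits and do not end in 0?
Last digit: 9 nonzero choices. First digit: 8 (nonzero, ≠last). Middle 4: P(8,4) = 1680. Total = 120960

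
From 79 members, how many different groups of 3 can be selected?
C(79,3) = 79!/(3!×76!) = 79079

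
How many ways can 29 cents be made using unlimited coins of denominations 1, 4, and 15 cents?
Coefficient of x^29 in 1/(1-x^1) · 1/(1-x^4) · 1/(1-x^15). Case on j = number of 15-cent coins (j = 0..1); remainder r = 29 - 15j is made from {1,4} in ⌊r/4⌋+1 ways. r = 29, 14 → 8 + 4 = 12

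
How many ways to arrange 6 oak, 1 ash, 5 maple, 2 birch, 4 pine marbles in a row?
18! / (6! × 1! × 5! × 2! × 4!) = 1543782240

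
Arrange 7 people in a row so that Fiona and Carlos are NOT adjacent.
Total - adjacent = 7! - (7-1)!×2 = 5040 - 1440 = 3600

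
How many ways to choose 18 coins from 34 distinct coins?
C(34,18) = 34!/(18!×16!) = 2203961430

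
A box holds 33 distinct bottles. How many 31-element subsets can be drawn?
C(33,31) = 33!/(31!×2!) = 528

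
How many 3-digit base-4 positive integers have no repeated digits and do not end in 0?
Last digit: 3 nonzero choices. First digit: 2 (nonzero, ≠last). Middle 1: P(2,1) = 2. Total = 12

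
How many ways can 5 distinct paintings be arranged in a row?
5! = 120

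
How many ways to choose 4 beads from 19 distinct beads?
C(19,4) = 19!/(4!×15!) = 3876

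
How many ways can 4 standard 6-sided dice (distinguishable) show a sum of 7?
Coefficient of x^7 in (x + x² + ... + x^6)^4. By inclusion-exclusion on dice exceeding 6: Σ_j (-1)^j C(4,j)·C(7-1-6j, 3) = C(4,0)·C(6,3) = 1·20 = 20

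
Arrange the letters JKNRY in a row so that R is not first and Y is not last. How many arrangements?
By inclusion-exclusion: 5! - 2×(5-1)! + (5-2)! = 120 - 48 + 6 = 78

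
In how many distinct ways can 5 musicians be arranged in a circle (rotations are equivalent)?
Circular: fix one position, arrange the rest. (5-1)! = 24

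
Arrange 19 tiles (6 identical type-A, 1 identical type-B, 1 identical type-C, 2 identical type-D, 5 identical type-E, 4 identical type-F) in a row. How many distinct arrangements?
19! / (6! × 1! × 1! × 2! × 5! × 4!) = 29331862560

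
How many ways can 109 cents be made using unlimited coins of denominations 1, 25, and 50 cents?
Coefficient of x^109 in 1/(1-x^1) · 1/(1-x^25) · 1/(1-x^50). Case on j = number of 50-cent coins (j = 0..2); remainder r = 109 - 50j is made from {1,25} in ⌊r/25⌋+1 ways. r = 109, 59, 9 → 5 + 3 + 1 = 9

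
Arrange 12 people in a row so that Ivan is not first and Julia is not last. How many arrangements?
By inclusion-exclusion: 12! - 2×(12-1)! + (12-2)! = 479001600 - 79833600 + 3628800 = 402796800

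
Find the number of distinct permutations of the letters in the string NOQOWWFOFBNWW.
13! / (1! × 4! × 2! × 1! × 2! × 3!) = 10810800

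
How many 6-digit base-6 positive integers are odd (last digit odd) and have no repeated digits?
Last∈{1,3,5}. Last=0: 0. Last nonzero: 3×4×P(4,4) = 288. Total = 288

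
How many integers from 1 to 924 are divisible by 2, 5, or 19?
⌊924/2⌋+⌊924/5⌋+⌊924/19⌋ - ⌊924/10⌋-⌊924/38⌋-⌊924/95⌋ + ⌊924/190⌋ = 462+184+48 - 92-24-9 + 4 = 573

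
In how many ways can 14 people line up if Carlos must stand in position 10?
Fix one position: (14-1)! = 6227020800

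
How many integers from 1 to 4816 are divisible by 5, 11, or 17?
⌊4816/5⌋+⌊4816/11⌋+⌊4816/17⌋ - ⌊4816/55⌋-⌊4816/85⌋-⌊4816/187⌋ + ⌊4816/935⌋ = 963+437+283 - 87-56-25 + 5 = 1520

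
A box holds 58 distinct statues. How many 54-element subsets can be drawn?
C(58,54) = 58!/(54!×4!) = 424270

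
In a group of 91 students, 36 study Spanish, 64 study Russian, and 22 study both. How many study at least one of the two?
|A∪B| = |A| + |B| - |A∩B| = 36 + 64 - 22 = 78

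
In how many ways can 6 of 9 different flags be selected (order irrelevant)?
C(9,6) = 9!/(6!×3!) = 84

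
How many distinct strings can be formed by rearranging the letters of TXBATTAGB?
9! / (2! × 1! × 2! × 1! × 3!) = 15120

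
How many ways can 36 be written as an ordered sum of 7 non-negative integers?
C(36+7-1, 7-1) = C(42, 6) = 5245786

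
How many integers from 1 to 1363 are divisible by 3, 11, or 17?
⌊1363/3⌋+⌊1363/11⌋+⌊1363/17⌋ - ⌊1363/33⌋-⌊1363/51⌋-⌊1363/187⌋ + ⌊1363/561⌋ = 454+123+80 - 41-26-7 + 2 = 585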